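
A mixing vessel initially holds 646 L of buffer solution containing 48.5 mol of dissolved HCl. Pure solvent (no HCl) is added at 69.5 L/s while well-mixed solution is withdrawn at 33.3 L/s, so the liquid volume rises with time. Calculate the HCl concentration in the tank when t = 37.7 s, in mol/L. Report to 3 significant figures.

Total volume: dV/dt = Q_in − Q_out = 36.200 L/s, so V(t) = 646 + 36.200 t and V(37.7) = 2010.7 L.
No HCl enters, so dm/dt = −Q_out · (m/V).
Separate: dm/m = −Q_out dt/V(t) ⇒ ln(m/m₀) = −(Q_out/(Q_in−Q_out)) ln(V/V₀).
m = m₀ (V₀/V)^(Q_out/(Q_in−Q_out)) = 48.5 × (646/2010.7)^(0.91989) = 17.066 mol.
C = m/V = 17.066/2010.7 = 0.0084872 mol/L.

0.00849 mol/L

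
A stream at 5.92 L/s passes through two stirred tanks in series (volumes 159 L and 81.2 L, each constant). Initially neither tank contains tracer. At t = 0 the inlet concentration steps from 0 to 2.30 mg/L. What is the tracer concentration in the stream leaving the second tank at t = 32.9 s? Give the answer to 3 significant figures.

Species balance on tank i: dCᵢ/dt = (Cᵢ₋₁ − Cᵢ)/τᵢ with τᵢ = Vᵢ/Q.
τ₁ = 159/5.92 = 26.858 s; τ₂ = 81.2/5.92 = 13.716 s.
Tank 1: C₁ = C_in(1 − e^(−t/τ₁)). Tank 2 (τ₁ ≠ τ₂): C₂ = C_in[1 − (τ₁ e^(−t/τ₁) − τ₂ e^(−t/τ₂))/(τ₁ − τ₂)].
At t = 32.9: e^(−t/τ₁) = 0.29377, e^(−t/τ₂) = 0.090843.
C₂ = 2.30·[1 − (26.858·0.29377 − 13.716·0.090843)/(13.142)] = 2.30·0.49443 = 1.1372 mg/L.

1.14 mg/L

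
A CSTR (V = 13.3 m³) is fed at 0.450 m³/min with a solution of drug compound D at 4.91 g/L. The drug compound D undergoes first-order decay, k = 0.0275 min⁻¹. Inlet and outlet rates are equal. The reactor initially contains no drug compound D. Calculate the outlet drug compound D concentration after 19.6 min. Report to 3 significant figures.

V dC/dt = Q(C_in − C) − k V C.
dC/dt = (Q/V) C_in − (Q/V + k) C; effective rate a = Q/V + k = 0.033835 + 0.0275 = 0.061335 min⁻¹.
C_ss = Q C_in/(Q + kV) = 2.7086 g/L; C(t) = C_ss + (C₀ − C_ss) e^(−a t).
C(19.6) = 2.7086 + (-2.7086)·e^(−0.061335·19.6) = 2.7086 + (-2.7086)·0.30054 = 1.8945 g/L.

1.89 g/L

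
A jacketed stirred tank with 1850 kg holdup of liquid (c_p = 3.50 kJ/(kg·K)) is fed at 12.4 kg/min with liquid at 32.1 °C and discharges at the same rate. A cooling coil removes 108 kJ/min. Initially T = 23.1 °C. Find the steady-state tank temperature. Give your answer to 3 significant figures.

Heat balance on the well-mixed liquid: M c_p dT/dt = ṁ c_p (T_in − T) − 108.
At steady state dT/dt = 0 ⇒ T_ss = T_in − Q̇/(ṁ c_p) = 32.1 − 108/(12.4·3.50) = 29.612 °C.

29.6 °C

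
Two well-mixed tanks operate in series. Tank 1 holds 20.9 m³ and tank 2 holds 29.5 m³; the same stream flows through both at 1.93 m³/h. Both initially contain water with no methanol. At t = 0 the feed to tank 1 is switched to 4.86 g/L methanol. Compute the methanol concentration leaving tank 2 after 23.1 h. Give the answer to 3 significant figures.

2.58 g/L

Species balance on tank i: dCᵢ/dt = (Cᵢ₋₁ − Cᵢ)/τᵢ with τᵢ = Vᵢ/Q.
τ₁ = 20.9/1.93 = 10.829 h; τ₂ = 29.5/1.93 = 15.285 h.
Solving the cascade with C₁(0)=C₂(0)=0 gives C₂(t) = C_in[1 − (τ₁ e^(−t/τ₁) − τ₂ e^(−t/τ₂))/(τ₁ − τ₂)].
At t = 23.1: e^(−t/τ₁) = 0.11846, e^(−t/τ₂) = 0.22063.
C₂ = 4.86·[1 − (10.829·0.11846 − 15.285·0.22063)/(-4.4560)] = 4.86·0.53109 = 2.5811 g/L.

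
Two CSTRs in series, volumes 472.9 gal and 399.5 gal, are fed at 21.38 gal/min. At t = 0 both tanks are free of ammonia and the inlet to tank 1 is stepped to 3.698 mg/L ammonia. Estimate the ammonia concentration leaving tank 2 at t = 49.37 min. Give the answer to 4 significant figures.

2.575 mg/L

Each tank obeys Vᵢ dCᵢ/dt = Q(Cᵢ₋₁ − Cᵢ), so τᵢ = Vᵢ/Q.
τ₁ = 472.9/21.38 = 22.1188 min; τ₂ = 399.5/21.38 = 18.6857 min.
Tank 1: C₁ = C_in(1 − e^(−t/τ₁)). Tank 2 (τ₁ ≠ τ₂): C₂ = C_in[1 − (τ₁ e^(−t/τ₁) − τ₂ e^(−t/τ₂))/(τ₁ − τ₂)].
At t = 49.37: e^(−t/τ₁) = 0.107310, e^(−t/τ₂) = 0.0712095.
C₂ = 3.698·[1 − (22.1188·0.107310 − 18.6857·0.0712095)/(3.43312)] = 3.698·0.696206 = 2.57457 mg/L.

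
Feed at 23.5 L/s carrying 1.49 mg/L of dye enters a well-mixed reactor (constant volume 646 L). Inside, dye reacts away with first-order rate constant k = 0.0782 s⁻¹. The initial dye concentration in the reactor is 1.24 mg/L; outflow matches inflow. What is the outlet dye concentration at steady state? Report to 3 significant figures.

Accumulation = in − out − consumed: V dC/dt = Q C_in − Q C − k V C.
Steady state (dC/dt = 0): C_ss = Q C_in/(Q + kV) = C_in/(1 + kV/Q).
C_ss = 23.5·1.49/(23.5 + 0.0782·646) = 35.015/74.017 = 0.47307 mg/L.

0.473 mg/L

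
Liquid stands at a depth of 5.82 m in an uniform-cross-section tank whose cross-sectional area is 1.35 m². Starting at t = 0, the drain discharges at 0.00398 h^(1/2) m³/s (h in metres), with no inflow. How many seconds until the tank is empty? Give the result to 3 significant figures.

Mass balance (ρ constant): A dh/dt = −0.00398 √h.
This is separable: 2 d(√h)/dt = −0.00398/A, so √h = √h₀ − (0.00398/(2A)) t.
Tank is empty when √h = 0: t_empty = 2A√h₀/0.00398.
t_empty = 2·1.35·√5.82/0.00398 = 2.7000·2.4125/0.00398 = 1636.6 s.

1640 s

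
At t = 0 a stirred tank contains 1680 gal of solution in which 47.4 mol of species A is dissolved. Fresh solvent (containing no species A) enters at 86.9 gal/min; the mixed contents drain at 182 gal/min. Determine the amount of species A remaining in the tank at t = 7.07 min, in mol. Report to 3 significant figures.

Let m(t) be the amount of species A. Volume: V(t) = V₀ + (Q_in − Q_out) t = 1680 − 95.100 t; V(7.07) = 1007.6 gal.
Solute balance: dm/dt = 0 − Q_out C = −Q_out m/V(t).
Separate: dm/m = −Q_out dt/V(t) ⇒ ln(m/m₀) = −(Q_out/(Q_in−Q_out)) ln(V/V₀).
m = m₀ (V₀/V)^(Q_out/(Q_in−Q_out)) = 47.4 × (1680/1007.6)^(-1.9138) = 17.820 mol.

17.8 mol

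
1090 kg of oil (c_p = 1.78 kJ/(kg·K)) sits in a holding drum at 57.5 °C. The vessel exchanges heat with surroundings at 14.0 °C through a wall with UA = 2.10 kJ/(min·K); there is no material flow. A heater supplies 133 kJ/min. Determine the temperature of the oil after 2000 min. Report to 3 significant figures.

Energy balance: M c_p dT/dt = −UA(T − T_amb) + Q̇.
dT/dt = (T_ss − T)/τ with T_ss = T_amb + Q̇/UA = 14.0 + 133/2.10 = 77.333 °C, τ = M c_p/UA = 1090·1.78/2.10 = 923.90 min.
Integrating: T(t) = T_ss + (T₀ − T_ss) e^(−t/τ).
T(2000) = 77.333 + (-19.833)·0.11478 = 75.057 °C.

75.1 °C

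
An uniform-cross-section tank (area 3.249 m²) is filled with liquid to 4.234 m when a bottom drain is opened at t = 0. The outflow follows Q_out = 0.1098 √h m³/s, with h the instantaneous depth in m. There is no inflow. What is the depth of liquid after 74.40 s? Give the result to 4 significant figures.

0.6408 m

With no inflow, A dh/dt = −0.1098 √h.
This is separable: 2 d(√h)/dt = −0.1098/A, so √h = √h₀ − (0.1098/(2A)) t.
√h = √4.234 − 0.1098·74.40/(2·3.249) = 2.05767 − 1.25717 = 0.800494.
h = 0.800494² = 0.640791 m.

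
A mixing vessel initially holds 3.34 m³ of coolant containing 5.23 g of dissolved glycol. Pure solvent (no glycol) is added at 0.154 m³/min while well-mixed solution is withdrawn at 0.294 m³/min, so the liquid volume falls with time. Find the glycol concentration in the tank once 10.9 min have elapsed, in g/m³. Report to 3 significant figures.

Let m(t) be the amount of glycol. Volume: V(t) = V₀ + (Q_in − Q_out) t = 3.34 − 0.14000 t; V(10.9) = 1.8140 m³.
Solute balance: dm/dt = 0 − Q_out C = −Q_out m/V(t).
Separate: dm/m = −Q_out dt/V(t) ⇒ ln(m/m₀) = −(Q_out/(Q_in−Q_out)) ln(V/V₀).
m = m₀ (V₀/V)^(Q_out/(Q_in−Q_out)) = 5.23 × (3.34/1.8140)^(-2.1000) = 1.4514 g.
C = m/V = 1.4514/1.8140 = 0.80008 g/m³.

0.800 g/m³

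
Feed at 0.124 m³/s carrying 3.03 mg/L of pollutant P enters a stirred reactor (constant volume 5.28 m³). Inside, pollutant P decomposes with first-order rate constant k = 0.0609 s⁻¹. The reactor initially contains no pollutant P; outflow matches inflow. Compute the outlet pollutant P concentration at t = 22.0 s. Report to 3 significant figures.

V dC/dt = Q(C_in − C) − k V C.
dC/dt = (Q/V) C_in − (Q/V + k) C; effective rate a = Q/V + k = 0.023485 + 0.0609 = 0.084385 s⁻¹.
C_ss = Q C_in/(Q + kV) = 0.84327 mg/L; C(t) = C_ss + (C₀ − C_ss) e^(−a t).
C(22.0) = 0.84327 + (-0.84327)·e^(−0.084385·22.0) = 0.84327 + (-0.84327)·0.15622 = 0.71153 mg/L.

0.712 mg/L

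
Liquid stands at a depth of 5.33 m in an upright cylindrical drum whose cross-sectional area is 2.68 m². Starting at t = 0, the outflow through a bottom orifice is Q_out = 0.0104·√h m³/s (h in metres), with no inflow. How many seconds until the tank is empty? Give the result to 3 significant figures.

1190 s

A dh/dt = −Q_out = −0.0104 √h.
This is separable: 2 d(√h)/dt = −0.0104/A, so √h = √h₀ − (0.0104/(2A)) t.
Tank is empty when √h = 0: t_empty = 2A√h₀/0.0104.
t_empty = 2·2.68·√5.33/0.0104 = 5.3600·2.3087/0.0104 = 1189.9 s.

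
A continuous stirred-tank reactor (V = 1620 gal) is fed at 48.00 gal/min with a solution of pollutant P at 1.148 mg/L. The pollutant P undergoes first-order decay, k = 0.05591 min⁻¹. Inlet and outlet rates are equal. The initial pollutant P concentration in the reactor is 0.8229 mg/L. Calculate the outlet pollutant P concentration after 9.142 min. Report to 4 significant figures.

V dC/dt = Q(C_in − C) − k V C.
dC/dt = (Q/V) C_in − (Q/V + k) C; effective rate a = Q/V + k = 0.0296296 + 0.05591 = 0.0855396 min⁻¹.
C_ss = Q C_in/(Q + kV) = 0.397650 mg/L; C(t) = C_ss + (C₀ − C_ss) e^(−a t).
C(9.142) = 0.397650 + (0.425250)·e^(−0.0855396·9.142) = 0.397650 + (0.425250)·0.457489 = 0.592197 mg/L.

0.5922 mg/L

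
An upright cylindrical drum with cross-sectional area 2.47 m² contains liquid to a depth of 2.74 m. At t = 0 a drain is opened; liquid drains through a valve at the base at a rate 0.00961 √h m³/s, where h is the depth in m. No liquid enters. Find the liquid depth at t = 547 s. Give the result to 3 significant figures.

Mass balance (ρ constant): A dh/dt = −0.00961 √h.
Separate and integrate: 2(√h − √h₀) = −(0.00961/A) t.
√h = √2.74 − 0.00961·547/(2·2.47) = 1.6553 − 1.0641 = 0.59119.
h = 0.59119² = 0.34951 m.

0.350 m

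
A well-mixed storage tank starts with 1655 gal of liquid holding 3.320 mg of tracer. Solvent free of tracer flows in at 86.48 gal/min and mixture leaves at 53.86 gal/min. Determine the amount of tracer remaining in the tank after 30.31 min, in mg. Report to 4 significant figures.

1.532 mg

Total volume: dV/dt = Q_in − Q_out = 32.6200 gal/min, so V(t) = 1655 + 32.6200 t and V(30.31) = 2643.71 gal.
Solute balance: dm/dt = 0 − Q_out C = −Q_out m/V(t).
dm/m = −Q_out dt/(V₀ + 32.6200 t); integrating gives ln(m/m₀) = −(Q_out/(Q_in−Q_out)) ln(V/V₀).
m = m₀ (V₀/V)^(Q_out/(Q_in−Q_out)) = 3.320 × (1655/2643.71)^(1.65113) = 1.53204 mg.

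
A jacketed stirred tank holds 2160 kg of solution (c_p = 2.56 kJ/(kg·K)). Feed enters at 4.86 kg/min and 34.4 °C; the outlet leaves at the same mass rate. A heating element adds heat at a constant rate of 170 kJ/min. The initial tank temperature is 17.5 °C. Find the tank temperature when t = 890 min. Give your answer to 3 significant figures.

Unsteady energy balance on the tank contents: M c_p dT/dt = ṁ c_p (T_in − T) + 170.
Rearrange: dT/dt = (T_ss − T)/τ with τ = M/ṁ = 444.44 min and T_ss = T_in + Q̇/(ṁ c_p) = 48.064 °C.
T approaches T_ss exponentially: T(t) = T_ss + (T₀ − T_ss) e^(−t/τ).
T(890) = 48.064 + (-30.564)·e^(−890/444.44) = 48.064 + (-30.564)·0.13500 = 43.938 °C.

43.9 °C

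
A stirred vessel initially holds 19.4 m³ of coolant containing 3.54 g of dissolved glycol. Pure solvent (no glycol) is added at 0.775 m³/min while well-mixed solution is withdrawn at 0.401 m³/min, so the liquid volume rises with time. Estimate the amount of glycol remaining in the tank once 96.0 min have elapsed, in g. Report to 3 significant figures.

Total volume: dV/dt = Q_in − Q_out = 0.37400 m³/min, so V(t) = 19.4 + 0.37400 t and V(96.0) = 55.304 m³.
Solute balance: dm/dt = 0 − Q_out C = −Q_out m/V(t).
Separate: dm/m = −Q_out dt/V(t) ⇒ ln(m/m₀) = −(Q_out/(Q_in−Q_out)) ln(V/V₀).
m = m₀ (V₀/V)^(Q_out/(Q_in−Q_out)) = 3.54 × (19.4/55.304)^(1.0722) = 1.1513 g.

1.15 g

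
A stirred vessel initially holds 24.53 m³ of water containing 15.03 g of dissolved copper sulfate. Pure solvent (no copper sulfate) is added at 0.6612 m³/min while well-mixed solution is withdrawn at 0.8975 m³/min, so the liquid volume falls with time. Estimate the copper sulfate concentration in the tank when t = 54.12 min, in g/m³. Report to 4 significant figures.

0.07797 g/m³

Total volume: dV/dt = Q_in − Q_out = -0.236300 m³/min, so V(t) = 24.53 − 0.236300 t and V(54.12) = 11.7414 m³.
No copper sulfate enters, so dm/dt = −Q_out · (m/V).
Separate: dm/m = −Q_out dt/V(t) ⇒ ln(m/m₀) = −(Q_out/(Q_in−Q_out)) ln(V/V₀).
m = m₀ (V₀/V)^(Q_out/(Q_in−Q_out)) = 15.03 × (24.53/11.7414)^(-3.79814) = 0.915474 g.
C = m/V = 0.915474/11.7414 = 0.0779694 g/m³.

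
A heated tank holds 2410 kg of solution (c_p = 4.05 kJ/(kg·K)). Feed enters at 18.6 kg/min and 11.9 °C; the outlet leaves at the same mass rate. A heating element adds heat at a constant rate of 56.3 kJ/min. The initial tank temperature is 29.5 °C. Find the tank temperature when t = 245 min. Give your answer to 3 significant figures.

Unsteady energy balance on the tank contents: M c_p dT/dt = ṁ c_p (T_in − T) + 56.3.
Rearrange: dT/dt = (T_ss − T)/τ with τ = M/ṁ = 129.57 min and T_ss = T_in + Q̇/(ṁ c_p) = 12.647 °C.
This is linear first-order; T(t) = T_ss + (T₀ − T_ss) e^(−t/τ).
T(245) = 12.647 + (16.853)·e^(−245/129.57) = 12.647 + (16.853)·0.15094 = 15.191 °C.

15.2 °C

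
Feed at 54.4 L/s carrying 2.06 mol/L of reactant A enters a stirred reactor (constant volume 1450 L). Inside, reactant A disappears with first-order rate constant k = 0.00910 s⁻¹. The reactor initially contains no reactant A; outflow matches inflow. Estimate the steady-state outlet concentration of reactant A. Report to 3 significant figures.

1.66 mol/L

Species balance: V dC/dt = Q C_in − Q C − k V C.
At steady state: 0 = Q C_in − (Q + kV) C_ss, so C_ss = Q C_in/(Q + kV).
C_ss = 54.4·2.06/(54.4 + 0.00910·1450) = 112.06/67.595 = 1.6579 mol/L.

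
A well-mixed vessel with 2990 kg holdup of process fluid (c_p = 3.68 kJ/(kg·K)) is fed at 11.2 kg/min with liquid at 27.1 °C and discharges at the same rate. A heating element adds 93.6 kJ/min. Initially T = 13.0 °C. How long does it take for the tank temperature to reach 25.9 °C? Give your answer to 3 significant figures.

414 min

First-law balance (no shaft work): M c_p dT/dt = ṁ c_p (T_in − T) + 93.6.
τ = M/ṁ = 266.96 min; T_ss = T_in + Q̇/(ṁ c_p) = 29.371 °C.
T(t) = T_ss + (T₀ − T_ss) e^(−t/τ). Set T = 25.9:
e^(−t/τ) = (25.9 − 29.371)/(13.0 − 29.371) = 0.21202
t = −266.96 · ln(0.21202) = 414.08 min.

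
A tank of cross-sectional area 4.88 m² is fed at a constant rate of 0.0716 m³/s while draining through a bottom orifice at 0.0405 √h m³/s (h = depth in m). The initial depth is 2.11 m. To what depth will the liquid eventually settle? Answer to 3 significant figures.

A dh/dt = Q_in − 0.0405 √h. Steady state requires inflow = outflow:
Q_in = 0.0405 √h_ss ⇒ √h_ss = 0.0716/0.0405 = 1.7679.
h_ss = 1.7679² = 3.1255 m. (Since h₀ = 2.11 m < h_ss, the level will rise toward this value.)

3.13 m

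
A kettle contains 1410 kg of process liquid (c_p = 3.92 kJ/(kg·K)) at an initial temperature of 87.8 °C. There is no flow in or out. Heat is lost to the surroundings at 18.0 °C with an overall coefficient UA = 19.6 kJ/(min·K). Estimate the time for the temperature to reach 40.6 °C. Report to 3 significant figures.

318 min

Heat balance on the well-mixed liquid: M c_p dT/dt = −UA(T − T_amb).
τ = M c_p/UA = 282.00 min; T_ss = T_amb = 18.000 °C.
T(t) = T_ss + (T₀ − T_ss)e^(−t/τ); set T = 40.6:
t = −τ ln[(T − T_ss)/(T₀ − T_ss)] = −282.00 · ln(0.32378) = 318.01 min.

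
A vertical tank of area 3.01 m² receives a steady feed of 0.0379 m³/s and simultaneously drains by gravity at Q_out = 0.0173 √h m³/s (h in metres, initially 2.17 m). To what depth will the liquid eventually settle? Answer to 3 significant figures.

Level balance: A dh/dt = 0.0379 − 0.0173 √h. Setting dh/dt = 0:
Q_in = 0.0173 √h_ss ⇒ √h_ss = 0.0379/0.0173 = 2.1908.
h_ss = 2.1908² = 4.7994 m. (Since h₀ = 2.17 m < h_ss, the level will rise toward this value.)

4.80 m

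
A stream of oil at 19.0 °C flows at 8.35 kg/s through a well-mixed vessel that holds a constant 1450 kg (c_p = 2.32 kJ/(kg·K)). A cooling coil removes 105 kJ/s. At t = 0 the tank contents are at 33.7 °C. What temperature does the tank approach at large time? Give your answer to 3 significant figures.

13.6 °C

Energy balance: M c_p dT/dt = ṁ c_p (T_in − T) − 105.
At steady state dT/dt = 0 ⇒ T_ss = T_in − Q̇/(ṁ c_p) = 19.0 − 105/(8.35·2.32) = 13.580 °C.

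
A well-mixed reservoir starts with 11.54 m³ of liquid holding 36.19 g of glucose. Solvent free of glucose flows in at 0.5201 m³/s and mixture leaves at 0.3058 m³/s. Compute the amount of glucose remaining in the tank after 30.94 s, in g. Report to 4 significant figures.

Total volume: dV/dt = Q_in − Q_out = 0.214300 m³/s, so V(t) = 11.54 + 0.214300 t and V(30.94) = 18.1704 m³.
Solute balance: dm/dt = 0 − Q_out C = −Q_out m/V(t).
dm/m = −Q_out dt/(V₀ + 0.214300 t); integrating gives ln(m/m₀) = −(Q_out/(Q_in−Q_out)) ln(V/V₀).
m = m₀ (V₀/V)^(Q_out/(Q_in−Q_out)) = 36.19 × (11.54/18.1704)^(1.42697) = 18.9342 g.

18.93 g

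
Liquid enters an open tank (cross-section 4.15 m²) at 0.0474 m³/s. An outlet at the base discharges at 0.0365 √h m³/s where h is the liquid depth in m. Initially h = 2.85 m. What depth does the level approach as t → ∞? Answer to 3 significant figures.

1.69 m

Level balance: A dh/dt = 0.0474 − 0.0365 √h. Setting dh/dt = 0:
Q_in = 0.0365 √h_ss ⇒ √h_ss = 0.0474/0.0365 = 1.2986.
h_ss = 1.2986² = 1.6864 m. (Since h₀ = 2.85 m > h_ss, the level will fall toward this value.)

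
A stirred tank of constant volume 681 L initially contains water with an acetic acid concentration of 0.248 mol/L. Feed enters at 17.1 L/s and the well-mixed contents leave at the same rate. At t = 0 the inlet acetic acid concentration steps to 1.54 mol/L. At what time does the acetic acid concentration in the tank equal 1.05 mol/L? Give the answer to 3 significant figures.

Species balance on the tank: V dC/dt = Q(C_in − C), so τ = V/Q = 39.825 s.
C(t) = C_in + (C₀ − C_in) e^(−t/τ). Set C = 1.05 and solve for t:
e^(−t/τ) = (C − C_in)/(C₀ − C_in) = (1.05 − 1.54)/(0.248 − 1.54) = 0.37926
t = −τ ln(…) = 39.825 × 0.96954 = 38.612 s.

38.6 s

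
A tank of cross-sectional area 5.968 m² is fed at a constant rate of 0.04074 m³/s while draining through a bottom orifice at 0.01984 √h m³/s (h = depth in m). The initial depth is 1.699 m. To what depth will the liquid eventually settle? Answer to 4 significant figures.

Level balance: A dh/dt = 0.04074 − 0.01984 √h. Setting dh/dt = 0:
Q_in = 0.01984 √h_ss ⇒ √h_ss = 0.04074/0.01984 = 2.05343.
h_ss = 2.05343² = 4.21656 m. (Since h₀ = 1.699 m < h_ss, the level will rise toward this value.)

4.217 m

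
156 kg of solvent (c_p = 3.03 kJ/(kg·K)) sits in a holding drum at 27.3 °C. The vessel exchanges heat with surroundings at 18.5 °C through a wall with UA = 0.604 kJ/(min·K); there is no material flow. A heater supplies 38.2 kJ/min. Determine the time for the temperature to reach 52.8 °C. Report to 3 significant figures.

494 min

M c_p dT/dt = −UA(T − T_amb) + Q̇.
τ = M c_p/UA = 782.58 min; T_ss = T_amb + Q̇/UA = 18.5 + 38.2/0.604 = 81.745 °C.
T(t) = T_ss + (T₀ − T_ss)e^(−t/τ); set T = 52.8:
t = −τ ln[(T − T_ss)/(T₀ − T_ss)] = −782.58 · ln(0.53164) = 494.43 min.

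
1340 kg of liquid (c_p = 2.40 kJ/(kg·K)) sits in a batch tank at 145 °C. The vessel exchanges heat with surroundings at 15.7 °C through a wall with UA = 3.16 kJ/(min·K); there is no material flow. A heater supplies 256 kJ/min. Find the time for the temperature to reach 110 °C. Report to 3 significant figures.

1310 min

Heat balance on the well-mixed liquid: M c_p dT/dt = −UA(T − T_amb) + Q̇.
τ = M c_p/UA = 1017.7 min; T_ss = T_amb + Q̇/UA = 15.7 + 256/3.16 = 96.713 °C.
T(t) = T_ss + (T₀ − T_ss)e^(−t/τ); set T = 110:
t = −τ ln[(T − T_ss)/(T₀ − T_ss)] = −1017.7 · ln(0.27517) = 1313.2 min.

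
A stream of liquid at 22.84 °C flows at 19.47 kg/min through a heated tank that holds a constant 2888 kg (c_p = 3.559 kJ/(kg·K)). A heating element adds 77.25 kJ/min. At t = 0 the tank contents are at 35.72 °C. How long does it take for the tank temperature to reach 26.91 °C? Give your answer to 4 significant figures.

Energy balance: M c_p dT/dt = ṁ c_p (T_in − T) + 77.25.
τ = M/ṁ = 148.331 min; T_ss = T_in + Q̇/(ṁ c_p) = 23.9548 °C.
T(t) = T_ss + (T₀ − T_ss) e^(−t/τ). Set T = 26.91:
e^(−t/τ) = (26.91 − 23.9548)/(35.72 − 23.9548) = 0.251180
t = −148.331 · ln(0.251180) = 204.932 min.

204.9 min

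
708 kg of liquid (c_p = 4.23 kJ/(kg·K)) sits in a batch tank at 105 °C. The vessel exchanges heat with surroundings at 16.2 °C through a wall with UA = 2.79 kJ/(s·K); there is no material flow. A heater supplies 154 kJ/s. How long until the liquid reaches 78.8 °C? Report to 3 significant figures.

First-law balance (no shaft work): M c_p dT/dt = −UA(T − T_amb) + Q̇.
τ = M c_p/UA = 1073.4 s; T_ss = T_amb + Q̇/UA = 16.2 + 154/2.79 = 71.397 °C.
T(t) = T_ss + (T₀ − T_ss)e^(−t/τ); set T = 78.8:
t = −τ ln[(T − T_ss)/(T₀ − T_ss)] = −1073.4 · ln(0.22030) = 1623.8 s.

1620 s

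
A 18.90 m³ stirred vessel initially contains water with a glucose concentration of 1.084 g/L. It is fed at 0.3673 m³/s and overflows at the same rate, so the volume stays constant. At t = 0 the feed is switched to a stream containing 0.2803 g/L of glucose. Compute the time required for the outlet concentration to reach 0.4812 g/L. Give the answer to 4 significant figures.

71.34 s

Species balance: V dC/dt = Q(C_in − C) ⇒ τ = V/Q = 51.4566 s.
C(t) = C_in + (C₀ − C_in) e^(−t/τ). Set C = 0.4812 and solve for t:
e^(−t/τ) = (C − C_in)/(C₀ − C_in) = (0.4812 − 0.2803)/(1.084 − 0.2803) = 0.249969
t = −τ ln(…) = 51.4566 × 1.38642 = 71.3404 s.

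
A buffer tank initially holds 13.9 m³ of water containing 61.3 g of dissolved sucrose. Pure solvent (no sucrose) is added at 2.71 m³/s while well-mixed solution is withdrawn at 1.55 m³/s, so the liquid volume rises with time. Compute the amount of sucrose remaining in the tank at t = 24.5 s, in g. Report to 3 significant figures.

Total volume: dV/dt = Q_in − Q_out = 1.1600 m³/s, so V(t) = 13.9 + 1.1600 t and V(24.5) = 42.320 m³.
Species balance (pure solvent in): dm/dt = −Q_out · m/V(t).
dm/m = −Q_out dt/(V₀ + 1.1600 t); integrating gives ln(m/m₀) = −(Q_out/(Q_in−Q_out)) ln(V/V₀).
m = m₀ (V₀/V)^(Q_out/(Q_in−Q_out)) = 61.3 × (13.9/42.320)^(1.3362) = 13.847 g.

13.8 g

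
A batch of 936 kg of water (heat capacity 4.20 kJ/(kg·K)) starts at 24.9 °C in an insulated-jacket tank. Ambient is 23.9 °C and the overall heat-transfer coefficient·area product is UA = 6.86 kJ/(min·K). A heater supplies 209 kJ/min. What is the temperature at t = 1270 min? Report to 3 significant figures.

First-law balance (no shaft work): M c_p dT/dt = −UA(T − T_amb) + Q̇.
dT/dt = (T_ss − T)/τ with T_ss = T_amb + Q̇/UA = 23.9 + 209/6.86 = 54.366 °C, τ = M c_p/UA = 936·4.20/6.86 = 573.06 min.
T approaches T_ss exponentially: T(t) = T_ss + (T₀ − T_ss) e^(−t/τ).
T(1270) = 54.366 + (-29.466)·0.10903 = 51.154 °C.

51.2 °C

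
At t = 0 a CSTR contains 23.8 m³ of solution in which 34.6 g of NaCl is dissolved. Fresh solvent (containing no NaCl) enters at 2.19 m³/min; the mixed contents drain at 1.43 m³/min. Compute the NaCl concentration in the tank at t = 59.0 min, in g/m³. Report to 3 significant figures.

Total volume: dV/dt = Q_in − Q_out = 0.76000 m³/min, so V(t) = 23.8 + 0.76000 t and V(59.0) = 68.640 m³.
Species balance (pure solvent in): dm/dt = −Q_out · m/V(t).
dm/m = −Q_out dt/(V₀ + 0.76000 t); integrating gives ln(m/m₀) = −(Q_out/(Q_in−Q_out)) ln(V/V₀).
m = m₀ (V₀/V)^(Q_out/(Q_in−Q_out)) = 34.6 × (23.8/68.640)^(1.8816) = 4.7157 g.
C = m/V = 4.7157/68.640 = 0.068702 g/m³.

0.0687 g/m³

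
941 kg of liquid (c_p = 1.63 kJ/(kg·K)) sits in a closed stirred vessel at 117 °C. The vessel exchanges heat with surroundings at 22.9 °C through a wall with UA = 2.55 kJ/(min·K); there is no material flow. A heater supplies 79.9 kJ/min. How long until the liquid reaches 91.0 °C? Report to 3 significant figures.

322 min

Lumped-capacitance energy balance: M c_p dT/dt = UA(T_amb − T) + Q̇.
τ = M c_p/UA = 601.50 min; T_ss = T_amb + Q̇/UA = 22.9 + 79.9/2.55 = 54.233 °C.
T(t) = T_ss + (T₀ − T_ss)e^(−t/τ); set T = 91.0:
t = −τ ln[(T − T_ss)/(T₀ − T_ss)] = −601.50 · ln(0.58577) = 321.70 min.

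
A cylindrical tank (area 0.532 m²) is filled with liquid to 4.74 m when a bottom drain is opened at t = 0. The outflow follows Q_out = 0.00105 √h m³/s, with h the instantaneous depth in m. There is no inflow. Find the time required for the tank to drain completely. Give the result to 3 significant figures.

2210 s

A dh/dt = −Q_out = −0.00105 √h.
This is separable: 2 d(√h)/dt = −0.00105/A, so √h = √h₀ − (0.00105/(2A)) t.
Tank is empty when √h = 0: t_empty = 2A√h₀/0.00105.
t_empty = 2·0.532·√4.74/0.00105 = 1.0640·2.1772/0.00105 = 2206.2 s.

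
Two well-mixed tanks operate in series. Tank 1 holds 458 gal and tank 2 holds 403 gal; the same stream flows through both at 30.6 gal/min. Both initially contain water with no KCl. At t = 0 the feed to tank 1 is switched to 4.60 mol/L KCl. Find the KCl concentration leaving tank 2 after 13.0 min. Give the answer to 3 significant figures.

Each tank obeys Vᵢ dCᵢ/dt = Q(Cᵢ₋₁ − Cᵢ), so τᵢ = Vᵢ/Q.
τ₁ = 458/30.6 = 14.967 min; τ₂ = 403/30.6 = 13.170 min.
Tank 1: C₁ = C_in(1 − e^(−t/τ₁)). Tank 2 (τ₁ ≠ τ₂): C₂ = C_in[1 − (τ₁ e^(−t/τ₁) − τ₂ e^(−t/τ₂))/(τ₁ − τ₂)].
At t = 13.0: e^(−t/τ₁) = 0.41956, e^(−t/τ₂) = 0.37266.
C₂ = 4.60·[1 − (14.967·0.41956 − 13.170·0.37266)/(1.7974)] = 4.60·0.23680 = 1.0893 mol/L.

1.09 mol/L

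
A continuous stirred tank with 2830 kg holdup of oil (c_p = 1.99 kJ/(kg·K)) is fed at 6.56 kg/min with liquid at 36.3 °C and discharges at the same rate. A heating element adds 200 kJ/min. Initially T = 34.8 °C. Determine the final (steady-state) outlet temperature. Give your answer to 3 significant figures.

M c_p dT/dt = ṁ c_p (T_in − T) + Q̇.
At steady state dT/dt = 0 ⇒ T_ss = T_in + Q̇/(ṁ c_p) = 36.3 + 200/(6.56·1.99) = 51.621 °C.

51.6 °C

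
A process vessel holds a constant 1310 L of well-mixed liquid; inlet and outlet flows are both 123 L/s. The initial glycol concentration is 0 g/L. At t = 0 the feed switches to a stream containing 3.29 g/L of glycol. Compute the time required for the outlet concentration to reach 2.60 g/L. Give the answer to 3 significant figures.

16.6 s

Species balance: V dC/dt = Q(C_in − C) ⇒ τ = V/Q = 10.650 s.
C(t) = C_in + (C₀ − C_in) e^(−t/τ). Set C = 2.60 and solve for t:
e^(−t/τ) = (C − C_in)/(C₀ − C_in) = (2.60 − 3.29)/(0 − 3.29) = 0.20973
t = −τ ln(…) = 10.650 × 1.5620 = 16.635 s.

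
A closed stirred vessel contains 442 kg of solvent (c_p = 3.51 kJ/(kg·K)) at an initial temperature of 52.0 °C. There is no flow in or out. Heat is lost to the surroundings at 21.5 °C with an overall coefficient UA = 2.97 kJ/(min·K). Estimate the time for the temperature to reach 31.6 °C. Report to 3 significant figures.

M c_p dT/dt = −UA(T − T_amb).
τ = M c_p/UA = 522.36 min; T_ss = T_amb = 21.500 °C.
T(t) = T_ss + (T₀ − T_ss)e^(−t/τ); set T = 31.6:
t = −τ ln[(T − T_ss)/(T₀ − T_ss)] = −522.36 · ln(0.33115) = 577.31 min.

577 min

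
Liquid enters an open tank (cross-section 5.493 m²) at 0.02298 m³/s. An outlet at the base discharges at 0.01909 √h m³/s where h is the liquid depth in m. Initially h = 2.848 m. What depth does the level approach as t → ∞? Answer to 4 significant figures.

A dh/dt = Q_in − 0.01909 √h. Steady state requires inflow = outflow:
Q_in = 0.01909 √h_ss ⇒ √h_ss = 0.02298/0.01909 = 1.20377.
h_ss = 1.20377² = 1.44907 m. (Since h₀ = 2.848 m > h_ss, the level will fall toward this value.)

1.449 m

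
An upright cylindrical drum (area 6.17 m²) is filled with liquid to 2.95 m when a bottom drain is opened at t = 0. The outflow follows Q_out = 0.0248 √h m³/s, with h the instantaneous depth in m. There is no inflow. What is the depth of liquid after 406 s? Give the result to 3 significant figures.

0.813 m

A dh/dt = −Q_out = −0.0248 √h.
This is separable: 2 d(√h)/dt = −0.0248/A, so √h = √h₀ − (0.0248/(2A)) t.
√h = √2.95 − 0.0248·406/(2·6.17) = 1.7176 − 0.81595 = 0.90161.
h = 0.90161² = 0.81290 m.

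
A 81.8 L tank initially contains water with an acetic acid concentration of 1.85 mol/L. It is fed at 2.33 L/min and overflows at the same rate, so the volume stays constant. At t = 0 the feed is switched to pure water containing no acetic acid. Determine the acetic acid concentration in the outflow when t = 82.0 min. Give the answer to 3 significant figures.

Unsteady species balance (constant V, well mixed): V dC/dt = Q(C_in − C).
So dC/dt = (C_in − C)/τ with τ = V/Q = 81.8/2.33 = 35.107 min.
Integrating: C(t) = C_in + (C₀ − C_in) e^(−t/τ).
C(82.0) = 0 + (1.85 − 0)·e^(−82.0/35.107) = 0 + (1.8500)·0.096743 = 0.17897 mol/L.

0.179 mol/L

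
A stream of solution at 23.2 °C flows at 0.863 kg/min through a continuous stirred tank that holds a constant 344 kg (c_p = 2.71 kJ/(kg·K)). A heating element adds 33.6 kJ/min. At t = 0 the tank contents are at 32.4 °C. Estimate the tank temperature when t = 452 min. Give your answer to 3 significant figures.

First-law balance (no shaft work): M c_p dT/dt = ṁ c_p (T_in − T) + 33.6.
τ = M/ṁ = 398.61 min; T_ss = T_in + Q̇/(ṁ c_p) = 23.2 + 33.6/(0.863·2.71) = 37.567 °C.
Integrating: T(t) = T_ss + (T₀ − T_ss) e^(−t/τ).
T(452) = 37.567 + (-5.1668)·e^(−452/398.61) = 37.567 + (-5.1668)·0.32176 = 35.904 °C.

35.9 °C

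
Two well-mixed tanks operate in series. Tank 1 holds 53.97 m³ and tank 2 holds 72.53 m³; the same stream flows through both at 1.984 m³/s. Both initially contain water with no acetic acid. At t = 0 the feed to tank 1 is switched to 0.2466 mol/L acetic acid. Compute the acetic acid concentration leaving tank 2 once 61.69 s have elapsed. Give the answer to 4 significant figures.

0.1426 mol/L

Time constants: τᵢ = Vᵢ/Q for each well-mixed tank.
τ₁ = 53.97/1.984 = 27.2026 s; τ₂ = 72.53/1.984 = 36.5575 s.
Tank 1: C₁ = C_in(1 − e^(−t/τ₁)). Tank 2 (τ₁ ≠ τ₂): C₂ = C_in[1 − (τ₁ e^(−t/τ₁) − τ₂ e^(−t/τ₂))/(τ₁ − τ₂)].
At t = 61.69: e^(−t/τ₁) = 0.103540, e^(−t/τ₂) = 0.184985.
C₂ = 0.2466·[1 − (27.2026·0.103540 − 36.5575·0.184985)/(-9.35484)] = 0.2466·0.578184 = 0.142580 mol/L.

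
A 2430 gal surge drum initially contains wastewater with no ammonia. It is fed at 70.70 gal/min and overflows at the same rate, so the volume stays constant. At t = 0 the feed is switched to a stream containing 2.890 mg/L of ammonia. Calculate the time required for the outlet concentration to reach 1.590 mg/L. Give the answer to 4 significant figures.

Species balance: V dC/dt = Q(C_in − C) ⇒ τ = V/Q = 34.3706 min.
C(t) = C_in + (C₀ − C_in) e^(−t/τ). Set C = 1.590 and solve for t:
e^(−t/τ) = (C − C_in)/(C₀ − C_in) = (1.590 − 2.890)/(0 − 2.890) = 0.449827
t = −τ ln(…) = 34.3706 × 0.798892 = 27.4584 min.

27.46 min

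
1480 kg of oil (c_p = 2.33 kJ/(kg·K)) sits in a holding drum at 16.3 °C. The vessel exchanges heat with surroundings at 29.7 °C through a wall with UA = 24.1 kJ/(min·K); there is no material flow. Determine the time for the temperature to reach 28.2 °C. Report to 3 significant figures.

Energy balance: M c_p dT/dt = −UA(T − T_amb).
τ = M c_p/UA = 143.09 min; T_ss = T_amb = 29.700 °C.
T(t) = T_ss + (T₀ − T_ss)e^(−t/τ); set T = 28.2:
t = −τ ln[(T − T_ss)/(T₀ − T_ss)] = −143.09 · ln(0.11194) = 313.33 min.

313 min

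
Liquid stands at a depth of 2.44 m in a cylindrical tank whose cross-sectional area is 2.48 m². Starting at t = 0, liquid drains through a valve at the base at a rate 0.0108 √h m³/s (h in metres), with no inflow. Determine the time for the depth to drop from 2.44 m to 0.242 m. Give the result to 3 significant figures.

491 s

A dh/dt = −Q_out = −0.0108 √h.
Separate and integrate: 2(√h − √h₀) = −(0.0108/A) t.
t = 2A(√h₀ − √h)/0.0108 = 2·2.48·(√2.44 − √0.242)/0.0108
  = 4.9600 × (1.5620 − 0.49193) / 0.0108 = 491.46 s.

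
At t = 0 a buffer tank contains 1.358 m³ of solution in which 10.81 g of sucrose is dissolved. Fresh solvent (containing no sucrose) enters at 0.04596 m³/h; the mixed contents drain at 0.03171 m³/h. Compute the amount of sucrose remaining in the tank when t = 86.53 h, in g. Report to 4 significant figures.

Let m(t) be the amount of sucrose. Volume: V(t) = V₀ + (Q_in − Q_out) t = 1.358 + 0.0142500 t; V(86.53) = 2.59105 m³.
Solute balance: dm/dt = 0 − Q_out C = −Q_out m/V(t).
dm/m = −Q_out dt/(V₀ + 0.0142500 t); integrating gives ln(m/m₀) = −(Q_out/(Q_in−Q_out)) ln(V/V₀).
m = m₀ (V₀/V)^(Q_out/(Q_in−Q_out)) = 10.81 × (1.358/2.59105)^(2.22526) = 2.56726 g.

2.567 g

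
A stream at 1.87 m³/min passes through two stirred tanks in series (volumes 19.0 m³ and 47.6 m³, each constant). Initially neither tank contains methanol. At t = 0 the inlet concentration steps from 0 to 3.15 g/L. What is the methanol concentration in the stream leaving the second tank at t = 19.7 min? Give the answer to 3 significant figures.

1.03 g/L

Each tank obeys Vᵢ dCᵢ/dt = Q(Cᵢ₋₁ − Cᵢ), so τᵢ = Vᵢ/Q.
τ₁ = 19.0/1.87 = 10.160 min; τ₂ = 47.6/1.87 = 25.455 min.
Solving the cascade with C₁(0)=C₂(0)=0 gives C₂(t) = C_in[1 − (τ₁ e^(−t/τ₁) − τ₂ e^(−t/τ₂))/(τ₁ − τ₂)].
At t = 19.7: e^(−t/τ₁) = 0.14386, e^(−t/τ₂) = 0.46120.
C₂ = 3.15·[1 − (10.160·0.14386 − 25.455·0.46120)/(-15.294)] = 3.15·0.32799 = 1.0332 g/L.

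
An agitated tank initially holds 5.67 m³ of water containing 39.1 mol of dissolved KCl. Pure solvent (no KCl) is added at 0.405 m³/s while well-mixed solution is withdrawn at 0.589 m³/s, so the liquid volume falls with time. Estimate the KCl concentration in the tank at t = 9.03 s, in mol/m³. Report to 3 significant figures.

Let m(t) be the amount of KCl. Volume: V(t) = V₀ + (Q_in − Q_out) t = 5.67 − 0.18400 t; V(9.03) = 4.0085 m³.
Species balance (pure solvent in): dm/dt = −Q_out · m/V(t).
Separate: dm/m = −Q_out dt/V(t) ⇒ ln(m/m₀) = −(Q_out/(Q_in−Q_out)) ln(V/V₀).
m = m₀ (V₀/V)^(Q_out/(Q_in−Q_out)) = 39.1 × (5.67/4.0085)^(-3.2011) = 12.885 mol.
C = m/V = 12.885/4.0085 = 3.2144 mol/m³.

3.21 mol/m³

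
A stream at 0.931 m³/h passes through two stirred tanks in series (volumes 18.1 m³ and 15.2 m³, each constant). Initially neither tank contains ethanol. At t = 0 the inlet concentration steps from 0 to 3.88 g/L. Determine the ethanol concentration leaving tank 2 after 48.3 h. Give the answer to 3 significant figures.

Time constants: τᵢ = Vᵢ/Q for each well-mixed tank.
τ₁ = 18.1/0.931 = 19.441 h; τ₂ = 15.2/0.931 = 16.327 h.
Solving the cascade with C₁(0)=C₂(0)=0 gives C₂(t) = C_in[1 − (τ₁ e^(−t/τ₁) − τ₂ e^(−t/τ₂))/(τ₁ − τ₂)].
At t = 48.3: e^(−t/τ₁) = 0.083377, e^(−t/τ₂) = 0.051903.
C₂ = 3.88·[1 − (19.441·0.083377 − 16.327·0.051903)/(3.1149)] = 3.88·0.75166 = 2.9164 g/L.

2.92 g/L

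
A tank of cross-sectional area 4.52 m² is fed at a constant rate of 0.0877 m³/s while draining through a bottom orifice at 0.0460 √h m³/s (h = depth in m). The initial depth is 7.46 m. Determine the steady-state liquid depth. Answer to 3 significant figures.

3.63 m

Level balance: A dh/dt = 0.0877 − 0.0460 √h. Setting dh/dt = 0:
Q_in = 0.0460 √h_ss ⇒ √h_ss = 0.0877/0.0460 = 1.9065.
h_ss = 1.9065² = 3.6348 m. (Since h₀ = 7.46 m > h_ss, the level will fall toward this value.)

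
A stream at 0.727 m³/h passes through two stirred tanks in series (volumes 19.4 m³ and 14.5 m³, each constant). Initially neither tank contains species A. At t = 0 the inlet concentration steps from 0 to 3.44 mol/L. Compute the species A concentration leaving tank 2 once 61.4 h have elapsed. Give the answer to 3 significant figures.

Each tank obeys Vᵢ dCᵢ/dt = Q(Cᵢ₋₁ − Cᵢ), so τᵢ = Vᵢ/Q.
τ₁ = 19.4/0.727 = 26.685 h; τ₂ = 14.5/0.727 = 19.945 h.
Tank 1: C₁ = C_in(1 − e^(−t/τ₁)). Tank 2 (τ₁ ≠ τ₂): C₂ = C_in[1 − (τ₁ e^(−t/τ₁) − τ₂ e^(−t/τ₂))/(τ₁ − τ₂)].
At t = 61.4: e^(−t/τ₁) = 0.10017, e^(−t/τ₂) = 0.046030.
C₂ = 3.44·[1 − (26.685·0.10017 − 19.945·0.046030)/(6.7400)] = 3.44·0.73963 = 2.5443 mol/L.

2.54 mol/L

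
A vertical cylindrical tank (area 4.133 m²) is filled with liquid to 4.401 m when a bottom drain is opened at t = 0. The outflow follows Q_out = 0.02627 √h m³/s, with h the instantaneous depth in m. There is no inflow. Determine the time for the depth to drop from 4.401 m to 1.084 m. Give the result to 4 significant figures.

A dh/dt = −Q_out = −0.02627 √h.
Separate and integrate: 2(√h − √h₀) = −(0.02627/A) t.
t = 2A(√h₀ − √h)/0.02627 = 2·4.133·(√4.401 − √1.084)/0.02627
  = 8.26600 × (2.09786 − 1.04115) / 0.02627 = 332.497 s.

332.5 s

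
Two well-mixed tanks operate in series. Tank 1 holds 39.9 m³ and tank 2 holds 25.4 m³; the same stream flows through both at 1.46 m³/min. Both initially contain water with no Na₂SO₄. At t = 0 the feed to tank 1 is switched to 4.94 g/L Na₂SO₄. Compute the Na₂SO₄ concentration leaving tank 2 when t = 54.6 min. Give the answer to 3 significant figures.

Each tank obeys Vᵢ dCᵢ/dt = Q(Cᵢ₋₁ − Cᵢ), so τᵢ = Vᵢ/Q.
τ₁ = 39.9/1.46 = 27.329 min; τ₂ = 25.4/1.46 = 17.397 min.
Solving the cascade with C₁(0)=C₂(0)=0 gives C₂(t) = C_in[1 − (τ₁ e^(−t/τ₁) − τ₂ e^(−t/τ₂))/(τ₁ − τ₂)].
At t = 54.6: e^(−t/τ₁) = 0.13562, e^(−t/τ₂) = 0.043351.
C₂ = 4.94·[1 − (27.329·0.13562 − 17.397·0.043351)/(9.9315)] = 4.94·0.70275 = 3.4716 g/L.

3.47 g/L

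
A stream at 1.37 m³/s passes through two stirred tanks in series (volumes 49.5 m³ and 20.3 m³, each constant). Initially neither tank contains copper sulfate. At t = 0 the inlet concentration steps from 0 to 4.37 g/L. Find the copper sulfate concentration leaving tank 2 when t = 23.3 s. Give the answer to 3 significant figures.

Time constants: τᵢ = Vᵢ/Q for each well-mixed tank.
τ₁ = 49.5/1.37 = 36.131 s; τ₂ = 20.3/1.37 = 14.818 s.
Tank 1: C₁ = C_in(1 − e^(−t/τ₁)). Tank 2 (τ₁ ≠ τ₂): C₂ = C_in[1 − (τ₁ e^(−t/τ₁) − τ₂ e^(−t/τ₂))/(τ₁ − τ₂)].
At t = 23.3: e^(−t/τ₁) = 0.52473, e^(−t/τ₂) = 0.20753.
C₂ = 4.37·[1 − (36.131·0.52473 − 14.818·0.20753)/(21.314)] = 4.37·0.25475 = 1.1133 g/L.

1.11 g/L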